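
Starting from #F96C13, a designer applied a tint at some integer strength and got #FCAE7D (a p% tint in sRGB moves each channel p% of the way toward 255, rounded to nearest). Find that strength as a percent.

45%

#F96C13 is rgb(249, 108, 19); #FCAE7D is rgb(252, 174, 125).
On the B channel (widest range): 125 ≈ 19 + (p/100)(255 − 19), so p ≈ 100×(125 − 19)/(255 − 19) = 10600/236 = 44.92.
p = 45 reproduces all three channels after rounding.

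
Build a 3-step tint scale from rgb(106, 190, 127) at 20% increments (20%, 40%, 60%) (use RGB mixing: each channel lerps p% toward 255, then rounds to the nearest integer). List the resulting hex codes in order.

#88cb99, #a6d8b2, #c3e5cc

20%: (106 + 29.8 = 135.8→136, 190 + 13 = 203→203, 127 + 25.6 = 152.6→153) → #88cb99
40%: (106 + 59.6 = 165.6→166, 190 + 26 = 216→216, 127 + 51.2 = 178.2→178) → #a6d8b2
60%: (106 + 89.4 = 195.4→195, 190 + 39 = 229→229, 127 + 76.8 = 203.8→204) → #c3e5cc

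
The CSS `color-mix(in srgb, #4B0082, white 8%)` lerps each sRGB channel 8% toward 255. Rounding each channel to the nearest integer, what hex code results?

#4B0082 is rgb(75, 0, 130).
An 8% tint moves each channel 8% toward 255:
  R: 75 + 0.08×(255−75) = 75 + 14.4 = 89.4 → 89
  G: 0 + 0.08×(255−0) = 0 + 20.4 = 20.4 → 20
  B: 130 + 0.08×(255−130) = 130 + 10 = 140 → 140
rgb(89, 20, 140) = #59148C.

#59148C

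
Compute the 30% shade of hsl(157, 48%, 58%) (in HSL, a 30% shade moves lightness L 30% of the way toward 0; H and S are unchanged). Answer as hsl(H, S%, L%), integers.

L moves 30% from 58 toward 0: 58 − 17.4 = 40.6 → 41.
H and S are unchanged.

hsl(157, 48%, 41%)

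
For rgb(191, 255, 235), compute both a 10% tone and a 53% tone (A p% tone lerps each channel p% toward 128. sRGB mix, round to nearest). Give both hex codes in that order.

10% tone:
  R: 191 − 6.3 = 184.7 → 185
  G: 255 − 12.7 = 242.3 → 242
  B: 235 − 10.7 = 224.3 → 224
  → #B9F2E0
53% tone:
  R: 191 + 0.53×(128−191) = 191 − 33.39 = 157.61 → 158
  G: 255 + 0.53×(128−255) = 255 − 67.31 = 187.69 → 188
  B: 235 − 56.71 = 178.29 → 178
  → #9EBCB2

#B9F2E0, #9EBCB2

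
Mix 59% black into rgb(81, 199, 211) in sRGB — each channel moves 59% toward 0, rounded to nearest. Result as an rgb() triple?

rgb(33, 82, 87)

A 59% shade moves each channel 59% toward 0:
  R: 81 − 47.79 = 33.21 → 33
  G: 199 + 0.59×(0−199) = 199 − 117.41 = 81.59 → 82
  B: 211 − 124.49 = 86.51 → 87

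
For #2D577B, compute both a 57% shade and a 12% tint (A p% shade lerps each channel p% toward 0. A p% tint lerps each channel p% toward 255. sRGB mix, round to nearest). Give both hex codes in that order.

#132535, #466B8B

#2D577B is rgb(45, 87, 123).
57% shade:
  R: 45 + 0.57×(0−45) = 45 − 25.65 = 19.35 → 19
  G: 87 + 0.57×(0−87) = 87 − 49.59 = 37.41 → 37
  B: 123 + 0.57×(0−123) = 123 − 70.11 = 52.89 → 53
  → #132535
12% tint:
  R: 45 + 25.2 = 70.2 → 70
  G: 87 + 20.16 = 107.16 → 107
  B: 123 + 0.12×(255−123) = 123 + 15.84 = 138.84 → 139
  → #466B8B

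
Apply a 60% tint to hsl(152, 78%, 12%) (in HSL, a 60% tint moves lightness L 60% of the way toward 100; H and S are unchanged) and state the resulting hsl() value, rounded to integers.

L moves 60% from 12 toward 100: 12 + 52.8 = 64.8 → 65.
H and S are unchanged.

hsl(152, 78%, 65%)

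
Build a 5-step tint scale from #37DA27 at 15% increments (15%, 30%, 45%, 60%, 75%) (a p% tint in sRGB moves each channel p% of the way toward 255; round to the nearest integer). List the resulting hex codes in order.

#55E047, #73E568, #91EB88, #AFF0A9, #CDF6C9

#37DA27 is rgb(55, 218, 39).
15%: (55 + 30 = 85→85, 218 + 5.55 = 223.55→224, 39 + 32.4 = 71.4→71) → #55E047
30%: (55 + 60 = 115→115, 218 + 11.1 = 229.1→229, 39 + 64.8 = 103.8→104) → #73E568
45%: (55 + 90 = 145→145, 218 + 16.65 = 234.65→235, 39 + 97.2 = 136.2→136) → #91EB88
60%: (55 + 120 = 175→175, 218 + 22.2 = 240.2→240, 39 + 129.6 = 168.6→169) → #AFF0A9
75%: (55 + 150 = 205→205, 218 + 27.75 = 245.75→246, 39 + 162 = 201→201) → #CDF6C9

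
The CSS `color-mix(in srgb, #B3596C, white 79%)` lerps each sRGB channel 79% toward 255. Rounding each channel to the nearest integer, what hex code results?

#EFDCE0

#B3596C is rgb(179, 89, 108).
Per channel, c → c + 0.79(255 − c):
  R: 179 + 0.79×(255−179) = 179 + 60.04 = 239.04 → 239
  G: 89 + 131.14 = 220.14 → 220
  B: 108 + 0.79×(255−108) = 108 + 116.13 = 224.13 → 224
rgb(239, 220, 224) = #EFDCE0.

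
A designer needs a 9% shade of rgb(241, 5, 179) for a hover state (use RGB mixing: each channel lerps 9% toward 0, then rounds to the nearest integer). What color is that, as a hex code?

#DB05A3

Lerp each channel 9% toward 0:
  R: 241 + 0.09×(0−241) = 241 − 21.69 = 219.31 → 219
  G: 5 − 0.45 = 4.55 → 5
  B: 179 + 0.09×(0−179) = 179 − 16.11 = 162.89 → 163
rgb(219, 5, 163) = #DB05A3.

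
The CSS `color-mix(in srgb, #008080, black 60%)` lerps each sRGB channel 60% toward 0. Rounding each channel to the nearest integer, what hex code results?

#003333

#008080 is rgb(0, 128, 128).
A 60% shade moves each channel 60% toward 0:
  R: 0 + 0.6×(0−0) = 0 + 0 = 0 → 0
  G: 128 − 76.8 = 51.2 → 51
  B: 128 + 0.6×(0−128) = 128 − 76.8 = 51.2 → 51
rgb(0, 51, 51) = #003333.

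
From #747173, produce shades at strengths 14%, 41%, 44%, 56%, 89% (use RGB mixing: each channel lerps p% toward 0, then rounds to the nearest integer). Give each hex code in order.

#646163, #444344, #413F40, #333233, #0D0C0D

#747173 is rgb(116, 113, 115).
14%: (116 − 16.24 = 99.76→100, 113 − 15.82 = 97.18→97, 115 − 16.1 = 98.9→99) → #646163
41%: (116 − 47.56 = 68.44→68, 113 − 46.33 = 66.67→67, 115 − 47.15 = 67.85→68) → #444344
44%: (116 − 51.04 = 64.96→65, 113 − 49.72 = 63.28→63, 115 − 50.6 = 64.4→64) → #413F40
56%: (116 − 64.96 = 51.04→51, 113 − 63.28 = 49.72→50, 115 − 64.4 = 50.6→51) → #333233
89%: (116 − 103.24 = 12.76→13, 113 − 100.57 = 12.43→12, 115 − 102.35 = 12.65→13) → #0D0C0D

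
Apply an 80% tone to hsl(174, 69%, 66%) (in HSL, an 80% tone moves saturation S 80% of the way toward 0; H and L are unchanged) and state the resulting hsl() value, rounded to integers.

hsl(174, 14%, 66%)

S moves 80% from 69 toward 0: 69 − 55.2 = 13.8 → 14.
H and L are unchanged.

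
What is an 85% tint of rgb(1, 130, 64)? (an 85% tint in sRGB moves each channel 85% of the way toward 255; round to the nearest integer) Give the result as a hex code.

#d9ece2

An 85% tint moves each channel 85% toward 255:
  R: 1 + 0.85×(255−1) = 1 + 215.9 = 216.9 → 217
  G: 130 + 106.25 = 236.25 → 236
  B: 64 + 0.85×(255−64) = 64 + 162.35 = 226.35 → 226
rgb(217, 236, 226) = #d9ece2.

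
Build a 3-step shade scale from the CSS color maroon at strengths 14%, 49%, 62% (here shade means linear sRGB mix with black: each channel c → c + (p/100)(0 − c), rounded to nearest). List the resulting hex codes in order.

#6E0000, #410000, #310000

CSS maroon is rgb(128, 0, 0).
14%: (128 − 17.92 = 110.08→110, 0→0, 0→0) → #6E0000
49%: (128 − 62.72 = 65.28→65, 0→0, 0→0) → #410000
62%: (128 − 79.36 = 48.64→49, 0→0, 0→0) → #310000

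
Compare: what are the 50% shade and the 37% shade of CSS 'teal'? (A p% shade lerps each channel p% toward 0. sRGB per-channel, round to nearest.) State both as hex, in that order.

#004040, #005151

CSS teal is rgb(0, 128, 128).
50% shade:
  R: 0 + 0.5×(0−0) = 0 + 0 = 0 → 0
  G: 128 − 64 = 64 → 64
  B: 128 − 64 = 64 → 64
  → #004040
37% shade:
  R: 0 + 0 = 0 → 0
  G: 128 + 0.37×(0−128) = 128 − 47.36 = 80.64 → 81
  B: 128 − 47.36 = 80.64 → 81
  → #005151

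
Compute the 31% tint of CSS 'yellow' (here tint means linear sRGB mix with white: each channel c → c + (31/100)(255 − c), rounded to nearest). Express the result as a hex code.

#FFFF4F

CSS yellow is rgb(255, 255, 0).
A 31% tint moves each channel 31% toward 255:
  R: 255 + 0 = 255 → 255
  G: 255 + 0.31×(255−255) = 255 + 0 = 255 → 255
  B: 0 + 0.31×(255−0) = 0 + 79.05 = 79.05 → 79
rgb(255, 255, 79) = #FFFF4F.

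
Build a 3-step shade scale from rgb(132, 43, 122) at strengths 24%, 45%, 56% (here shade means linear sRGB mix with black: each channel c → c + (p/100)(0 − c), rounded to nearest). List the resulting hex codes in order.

#64215d, #491843, #3a1336

24%: (132 − 31.68 = 100.32→100, 43 − 10.32 = 32.68→33, 122 − 29.28 = 92.72→93) → #64215d
45%: (132 − 59.4 = 72.6→73, 43 − 19.35 = 23.65→24, 122 − 54.9 = 67.1→67) → #491843
56%: (132 − 73.92 = 58.08→58, 43 − 24.08 = 18.92→19, 122 − 68.32 = 53.68→54) → #3a1336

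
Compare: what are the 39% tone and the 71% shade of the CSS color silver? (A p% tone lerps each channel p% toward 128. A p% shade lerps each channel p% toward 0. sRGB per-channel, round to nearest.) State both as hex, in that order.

CSS silver is rgb(192, 192, 192).
39% tone:
  R: 192 − 24.96 = 167.04 → 167
  G: 192 − 24.96 = 167.04 → 167
  B: 192 + 0.39×(128−192) = 192 − 24.96 = 167.04 → 167
  → #a7a7a7
71% shade:
  R: 192 + 0.71×(0−192) = 192 − 136.32 = 55.68 → 56
  G: 192 − 136.32 = 55.68 → 56
  B: 192 − 136.32 = 55.68 → 56
  → #383838

#a7a7a7, #383838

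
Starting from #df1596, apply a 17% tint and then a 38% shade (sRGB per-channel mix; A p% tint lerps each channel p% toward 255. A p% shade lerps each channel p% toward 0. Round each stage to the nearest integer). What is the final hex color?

#8d2668

#df1596 is rgb(223, 21, 150).
Per channel, c → c + 0.17(255 − c):
  R: 223 + 0.17×(255−223) = 223 + 5.44 = 228.44 → 228
  G: 21 + 0.17×(255−21) = 21 + 39.78 = 60.78 → 61
  B: 150 + 17.85 = 167.85 → 168
After the tint: rgb(228, 61, 168) = #e43da8.
A 38% shade moves each channel 38% toward 0:
  R: 228 − 86.64 = 141.36 → 141
  G: 61 + 0.38×(0−61) = 61 − 23.18 = 37.82 → 38
  B: 168 − 63.84 = 104.16 → 104
rgb(141, 38, 104) = #8d2668.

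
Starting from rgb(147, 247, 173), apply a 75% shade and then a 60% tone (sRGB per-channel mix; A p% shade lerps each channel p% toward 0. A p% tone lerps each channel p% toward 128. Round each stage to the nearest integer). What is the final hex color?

Per channel, c → c + 0.75(0 − c):
  R: 147 + 0.75×(0−147) = 147 − 110.25 = 36.75 → 37
  G: 247 − 185.25 = 61.75 → 62
  B: 173 − 129.75 = 43.25 → 43
After the shade: rgb(37, 62, 43) = #253E2B.
A 60% tone moves each channel 60% toward 128:
  R: 37 + 54.6 = 91.6 → 92
  G: 62 + 0.6×(128−62) = 62 + 39.6 = 101.6 → 102
  B: 43 + 51 = 94 → 94
rgb(92, 102, 94) = #5C665E.

#5C665E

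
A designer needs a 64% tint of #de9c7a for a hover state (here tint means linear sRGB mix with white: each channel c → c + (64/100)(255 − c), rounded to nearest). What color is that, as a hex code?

#f3dbcf

#de9c7a is rgb(222, 156, 122).
A 64% tint moves each channel 64% toward 255:
  R: 222 + 0.64×(255−222) = 222 + 21.12 = 243.12 → 243
  G: 156 + 63.36 = 219.36 → 219
  B: 122 + 0.64×(255−122) = 122 + 85.12 = 207.12 → 207
rgb(243, 219, 207) = #f3dbcf.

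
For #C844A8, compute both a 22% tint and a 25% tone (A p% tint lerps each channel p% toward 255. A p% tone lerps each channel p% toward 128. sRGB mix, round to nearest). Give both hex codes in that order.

#C844A8 is rgb(200, 68, 168).
22% tint:
  R: 200 + 0.22×(255−200) = 200 + 12.1 = 212.1 → 212
  G: 68 + 0.22×(255−68) = 68 + 41.14 = 109.14 → 109
  B: 168 + 19.14 = 187.14 → 187
  → #D46DBB
25% tone:
  R: 200 + 0.25×(128−200) = 200 − 18 = 182 → 182
  G: 68 + 15 = 83 → 83
  B: 168 − 10 = 158 → 158
  → #B6539E

#D46DBB, #B6539E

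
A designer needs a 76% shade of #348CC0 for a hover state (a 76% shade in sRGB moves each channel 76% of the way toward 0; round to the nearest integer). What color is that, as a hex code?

#348CC0 is rgb(52, 140, 192).
Per channel, c → c + 0.76(0 − c):
  R: 52 + 0.76×(0−52) = 52 − 39.52 = 12.48 → 12
  G: 140 − 106.4 = 33.6 → 34
  B: 192 − 145.92 = 46.08 → 46
rgb(12, 34, 46) = #0C222E.

#0C222E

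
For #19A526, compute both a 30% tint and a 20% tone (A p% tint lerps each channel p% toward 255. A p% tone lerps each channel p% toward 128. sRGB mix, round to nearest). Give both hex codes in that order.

#5EC067, #2E9E38

#19A526 is rgb(25, 165, 38).
30% tint:
  R: 25 + 69 = 94 → 94
  G: 165 + 27 = 192 → 192
  B: 38 + 0.3×(255−38) = 38 + 65.1 = 103.1 → 103
  → #5EC067
20% tone:
  R: 25 + 0.2×(128−25) = 25 + 20.6 = 45.6 → 46
  G: 165 + 0.2×(128−165) = 165 − 7.4 = 157.6 → 158
  B: 38 + 0.2×(128−38) = 38 + 18 = 56 → 56
  → #2E9E38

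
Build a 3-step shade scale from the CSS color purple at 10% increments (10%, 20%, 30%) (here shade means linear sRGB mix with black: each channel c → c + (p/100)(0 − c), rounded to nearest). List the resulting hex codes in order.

CSS purple is rgb(128, 0, 128).
10%: (128 − 12.8 = 115.2→115, 0→0, 128 − 12.8 = 115.2→115) → #730073
20%: (128 − 25.6 = 102.4→102, 0→0, 128 − 25.6 = 102.4→102) → #660066
30%: (128 − 38.4 = 89.6→90, 0→0, 128 − 38.4 = 89.6→90) → #5a005a

#730073, #660066, #5a005a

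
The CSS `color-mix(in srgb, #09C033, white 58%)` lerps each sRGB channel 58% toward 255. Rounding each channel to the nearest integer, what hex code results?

#98E5A9

#09C033 is rgb(9, 192, 51).
Per channel, c → c + 0.58(255 − c):
  R: 9 + 0.58×(255−9) = 9 + 142.68 = 151.68 → 152
  G: 192 + 0.58×(255−192) = 192 + 36.54 = 228.54 → 229
  B: 51 + 0.58×(255−51) = 51 + 118.32 = 169.32 → 169
rgb(152, 229, 169) = #98E5A9.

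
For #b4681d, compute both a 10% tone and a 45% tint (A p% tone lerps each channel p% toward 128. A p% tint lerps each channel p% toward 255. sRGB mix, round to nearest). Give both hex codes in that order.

#b4681d is rgb(180, 104, 29).
10% tone:
  R: 180 + 0.1×(128−180) = 180 − 5.2 = 174.8 → 175
  G: 104 + 0.1×(128−104) = 104 + 2.4 = 106.4 → 106
  B: 29 + 0.1×(128−29) = 29 + 9.9 = 38.9 → 39
  → #af6a27
45% tint:
  R: 180 + 0.45×(255−180) = 180 + 33.75 = 213.75 → 214
  G: 104 + 67.95 = 171.95 → 172
  B: 29 + 101.7 = 130.7 → 131
  → #d6ac83

#af6a27, #d6ac83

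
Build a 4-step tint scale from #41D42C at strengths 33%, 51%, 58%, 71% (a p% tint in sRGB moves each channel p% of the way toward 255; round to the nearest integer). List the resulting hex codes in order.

#41D42C is rgb(65, 212, 44).
33%: (65 + 62.7 = 127.7→128, 212 + 14.19 = 226.19→226, 44 + 69.63 = 113.63→114) → #80E272
51%: (65 + 96.9 = 161.9→162, 212 + 21.93 = 233.93→234, 44 + 107.61 = 151.61→152) → #A2EA98
58%: (65 + 110.2 = 175.2→175, 212 + 24.94 = 236.94→237, 44 + 122.38 = 166.38→166) → #AFEDA6
71%: (65 + 134.9 = 199.9→200, 212 + 30.53 = 242.53→243, 44 + 149.81 = 193.81→194) → #C8F3C2

#80E272, #A2EA98, #AFEDA6, #C8F3C2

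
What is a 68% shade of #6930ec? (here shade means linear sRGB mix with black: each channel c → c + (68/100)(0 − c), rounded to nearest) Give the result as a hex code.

#220f4c

#6930ec is rgb(105, 48, 236).
Per channel, c → c + 0.68(0 − c):
  R: 105 − 71.4 = 33.6 → 34
  G: 48 + 0.68×(0−48) = 48 − 32.64 = 15.36 → 15
  B: 236 + 0.68×(0−236) = 236 − 160.48 = 75.52 → 76
rgb(34, 15, 76) = #220f4c.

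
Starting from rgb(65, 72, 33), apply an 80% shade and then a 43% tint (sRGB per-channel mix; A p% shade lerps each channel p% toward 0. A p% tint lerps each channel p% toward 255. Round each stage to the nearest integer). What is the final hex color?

#757672

Lerp each channel 80% toward 0:
  R: 65 − 52 = 13 → 13
  G: 72 − 57.6 = 14.4 → 14
  B: 33 − 26.4 = 6.6 → 7
After the shade: rgb(13, 14, 7) = #0d0e07.
Lerp each channel 43% toward 255:
  R: 13 + 104.06 = 117.06 → 117
  G: 14 + 103.63 = 117.63 → 118
  B: 7 + 106.64 = 113.64 → 114
rgb(117, 118, 114) = #757672.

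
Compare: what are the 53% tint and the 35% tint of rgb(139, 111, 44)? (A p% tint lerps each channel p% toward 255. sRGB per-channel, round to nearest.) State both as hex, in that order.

#C8BB9C, #B4A176

53% tint:
  R: 139 + 61.48 = 200.48 → 200
  G: 111 + 76.32 = 187.32 → 187
  B: 44 + 111.83 = 155.83 → 156
  → #C8BB9C
35% tint:
  R: 139 + 40.6 = 179.6 → 180
  G: 111 + 50.4 = 161.4 → 161
  B: 44 + 0.35×(255−44) = 44 + 73.85 = 117.85 → 118
  → #B4A176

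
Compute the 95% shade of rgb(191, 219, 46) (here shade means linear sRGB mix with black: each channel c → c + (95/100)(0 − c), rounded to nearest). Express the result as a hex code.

#0a0b02

A 95% shade moves each channel 95% toward 0:
  R: 191 − 181.45 = 9.55 → 10
  G: 219 + 0.95×(0−219) = 219 − 208.05 = 10.95 → 11
  B: 46 − 43.7 = 2.3 → 2
rgb(10, 11, 2) = #0a0b02.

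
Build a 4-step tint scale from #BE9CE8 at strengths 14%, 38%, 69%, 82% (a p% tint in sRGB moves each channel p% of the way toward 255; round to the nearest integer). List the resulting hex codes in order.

#BE9CE8 is rgb(190, 156, 232).
14%: (190 + 9.1 = 199.1→199, 156 + 13.86 = 169.86→170, 232 + 3.22 = 235.22→235) → #C7AAEB
38%: (190 + 24.7 = 214.7→215, 156 + 37.62 = 193.62→194, 232 + 8.74 = 240.74→241) → #D7C2F1
69%: (190 + 44.85 = 234.85→235, 156 + 68.31 = 224.31→224, 232 + 15.87 = 247.87→248) → #EBE0F8
82%: (190 + 53.3 = 243.3→243, 156 + 81.18 = 237.18→237, 232 + 18.86 = 250.86→251) → #F3EDFB

#C7AAEB, #D7C2F1, #EBE0F8, #F3EDFB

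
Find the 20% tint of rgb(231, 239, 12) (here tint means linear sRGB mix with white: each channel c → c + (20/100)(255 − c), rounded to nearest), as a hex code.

Per channel, c → c + 0.2(255 − c):
  R: 231 + 0.2×(255−231) = 231 + 4.8 = 235.8 → 236
  G: 239 + 3.2 = 242.2 → 242
  B: 12 + 48.6 = 60.6 → 61
rgb(236, 242, 61) = #ecf23d.

#ecf23d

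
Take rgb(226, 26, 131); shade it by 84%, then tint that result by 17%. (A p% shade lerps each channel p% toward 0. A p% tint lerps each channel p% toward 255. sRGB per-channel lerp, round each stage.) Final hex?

Per channel, c → c + 0.84(0 − c):
  R: 226 + 0.84×(0−226) = 226 − 189.84 = 36.16 → 36
  G: 26 + 0.84×(0−26) = 26 − 21.84 = 4.16 → 4
  B: 131 + 0.84×(0−131) = 131 − 110.04 = 20.96 → 21
After the shade: rgb(36, 4, 21) = #240415.
Lerp each channel 17% toward 255:
  R: 36 + 0.17×(255−36) = 36 + 37.23 = 73.23 → 73
  G: 4 + 42.67 = 46.67 → 47
  B: 21 + 39.78 = 60.78 → 61
rgb(73, 47, 61) = #492F3D.

#492F3D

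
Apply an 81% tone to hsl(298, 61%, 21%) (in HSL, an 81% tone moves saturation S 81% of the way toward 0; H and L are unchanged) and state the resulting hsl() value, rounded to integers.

S moves 81% from 61 toward 0: 61 − 49.41 = 11.59 → 12.
H and L are unchanged.

hsl(298, 12%, 21%)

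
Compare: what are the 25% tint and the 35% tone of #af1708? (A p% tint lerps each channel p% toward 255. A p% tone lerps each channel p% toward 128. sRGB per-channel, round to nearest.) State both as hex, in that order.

#af1708 is rgb(175, 23, 8).
25% tint:
  R: 175 + 0.25×(255−175) = 175 + 20 = 195 → 195
  G: 23 + 0.25×(255−23) = 23 + 58 = 81 → 81
  B: 8 + 0.25×(255−8) = 8 + 61.75 = 69.75 → 70
  → #c35146
35% tone:
  R: 175 − 16.45 = 158.55 → 159
  G: 23 + 36.75 = 59.75 → 60
  B: 8 + 0.35×(128−8) = 8 + 42 = 50 → 50
  → #9f3c32

#c35146, #9f3c32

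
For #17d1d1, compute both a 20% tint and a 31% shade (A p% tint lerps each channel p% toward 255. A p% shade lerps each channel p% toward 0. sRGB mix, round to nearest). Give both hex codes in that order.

#17d1d1 is rgb(23, 209, 209).
20% tint:
  R: 23 + 0.2×(255−23) = 23 + 46.4 = 69.4 → 69
  G: 209 + 0.2×(255−209) = 209 + 9.2 = 218.2 → 218
  B: 209 + 0.2×(255−209) = 209 + 9.2 = 218.2 → 218
  → #45dada
31% shade:
  R: 23 + 0.31×(0−23) = 23 − 7.13 = 15.87 → 16
  G: 209 + 0.31×(0−209) = 209 − 64.79 = 144.21 → 144
  B: 209 − 64.79 = 144.21 → 144
  → #109090

#45dada, #109090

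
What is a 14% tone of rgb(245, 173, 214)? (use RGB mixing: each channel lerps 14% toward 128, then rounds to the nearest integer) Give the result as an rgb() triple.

rgb(229, 167, 202)

Lerp each channel 14% toward 128:
  R: 245 − 16.38 = 228.62 → 229
  G: 173 + 0.14×(128−173) = 173 − 6.3 = 166.7 → 167
  B: 214 + 0.14×(128−214) = 214 − 12.04 = 201.96 → 202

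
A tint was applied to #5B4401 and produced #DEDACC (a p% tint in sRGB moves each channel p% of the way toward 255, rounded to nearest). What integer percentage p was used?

#5B4401 is rgb(91, 68, 1); #DEDACC is rgb(222, 218, 204).
On the B channel (widest range): 204 ≈ 1 + (p/100)(255 − 1), so p ≈ 100×(204 − 1)/(255 − 1) = 20300/254 = 79.92.
p = 80 reproduces all three channels after rounding.

80%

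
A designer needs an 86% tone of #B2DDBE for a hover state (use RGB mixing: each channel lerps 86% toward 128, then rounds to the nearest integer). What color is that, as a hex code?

#878D89

#B2DDBE is rgb(178, 221, 190).
Lerp each channel 86% toward 128:
  R: 178 − 43 = 135 → 135
  G: 221 − 79.98 = 141.02 → 141
  B: 190 − 53.32 = 136.68 → 137
rgb(135, 141, 137) = #878D89.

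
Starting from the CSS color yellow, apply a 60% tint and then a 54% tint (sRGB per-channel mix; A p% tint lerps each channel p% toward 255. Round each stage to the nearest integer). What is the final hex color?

CSS yellow is rgb(255, 255, 0).
Per channel, c → c + 0.6(255 − c):
  R: 255 + 0 = 255 → 255
  G: 255 + 0 = 255 → 255
  B: 0 + 153 = 153 → 153
After the tint: rgb(255, 255, 153) = #FFFF99.
Lerp each channel 54% toward 255:
  R: 255 + 0.54×(255−255) = 255 + 0 = 255 → 255
  G: 255 + 0 = 255 → 255
  B: 153 + 0.54×(255−153) = 153 + 55.08 = 208.08 → 208
rgb(255, 255, 208) = #FFFFD0.

#FFFFD0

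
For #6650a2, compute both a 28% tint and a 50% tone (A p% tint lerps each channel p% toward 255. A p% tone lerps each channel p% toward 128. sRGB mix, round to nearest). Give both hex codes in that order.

#9181bc, #736891

#6650a2 is rgb(102, 80, 162).
28% tint:
  R: 102 + 42.84 = 144.84 → 145
  G: 80 + 0.28×(255−80) = 80 + 49 = 129 → 129
  B: 162 + 0.28×(255−162) = 162 + 26.04 = 188.04 → 188
  → #9181bc
50% tone:
  R: 102 + 0.5×(128−102) = 102 + 13 = 115 → 115
  G: 80 + 0.5×(128−80) = 80 + 24 = 104 → 104
  B: 162 + 0.5×(128−162) = 162 − 17 = 145 → 145
  → #736891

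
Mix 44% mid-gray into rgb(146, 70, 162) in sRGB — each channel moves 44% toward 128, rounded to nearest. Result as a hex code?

Lerp each channel 44% toward 128:
  R: 146 − 7.92 = 138.08 → 138
  G: 70 + 0.44×(128−70) = 70 + 25.52 = 95.52 → 96
  B: 162 + 0.44×(128−162) = 162 − 14.96 = 147.04 → 147
rgb(138, 96, 147) = #8a6093.

#8a6093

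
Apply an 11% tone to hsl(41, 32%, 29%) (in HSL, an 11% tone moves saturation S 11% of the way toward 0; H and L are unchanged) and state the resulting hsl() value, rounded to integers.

hsl(41, 28%, 29%)

S moves 11% from 32 toward 0: 32 − 3.52 = 28.48 → 28.
H and L are unchanged.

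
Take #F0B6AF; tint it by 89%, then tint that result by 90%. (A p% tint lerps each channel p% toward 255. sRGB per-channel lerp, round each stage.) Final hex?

#F0B6AF is rgb(240, 182, 175).
Per channel, c → c + 0.89(255 − c):
  R: 240 + 13.35 = 253.35 → 253
  G: 182 + 64.97 = 246.97 → 247
  B: 175 + 0.89×(255−175) = 175 + 71.2 = 246.2 → 246
After the tint: rgb(253, 247, 246) = #FDF7F6.
Lerp each channel 90% toward 255:
  R: 253 + 1.8 = 254.8 → 255
  G: 247 + 7.2 = 254.2 → 254
  B: 246 + 0.9×(255−246) = 246 + 8.1 = 254.1 → 254
rgb(255, 254, 254) = #FFFEFE.

#FFFEFE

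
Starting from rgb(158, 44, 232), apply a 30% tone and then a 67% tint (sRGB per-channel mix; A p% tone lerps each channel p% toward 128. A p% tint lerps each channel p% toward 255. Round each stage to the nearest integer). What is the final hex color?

#DCC2ED

Per channel, c → c + 0.3(128 − c):
  R: 158 − 9 = 149 → 149
  G: 44 + 0.3×(128−44) = 44 + 25.2 = 69.2 → 69
  B: 232 − 31.2 = 200.8 → 201
After the tone: rgb(149, 69, 201) = #9545C9.
Per channel, c → c + 0.67(255 − c):
  R: 149 + 0.67×(255−149) = 149 + 71.02 = 220.02 → 220
  G: 69 + 124.62 = 193.62 → 194
  B: 201 + 0.67×(255−201) = 201 + 36.18 = 237.18 → 237
rgb(220, 194, 237) = #DCC2ED.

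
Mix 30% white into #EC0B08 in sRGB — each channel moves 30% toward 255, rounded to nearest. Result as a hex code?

#EC0B08 is rgb(236, 11, 8).
Lerp each channel 30% toward 255:
  R: 236 + 5.7 = 241.7 → 242
  G: 11 + 73.2 = 84.2 → 84
  B: 8 + 74.1 = 82.1 → 82
rgb(242, 84, 82) = #F25452.

#F25452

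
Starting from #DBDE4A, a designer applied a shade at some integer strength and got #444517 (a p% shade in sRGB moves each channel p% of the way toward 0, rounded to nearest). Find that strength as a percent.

69%

#DBDE4A is rgb(219, 222, 74); #444517 is rgb(68, 69, 23).
On the G channel (widest range): 69 ≈ 222 + (p/100)(0 − 222), so p ≈ 100×(69 − 222)/(0 − 222) = -15300/-222 = 68.92.
p = 69 reproduces all three channels after rounding.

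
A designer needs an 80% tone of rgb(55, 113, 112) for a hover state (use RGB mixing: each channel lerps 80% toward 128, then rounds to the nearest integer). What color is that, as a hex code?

Lerp each channel 80% toward 128:
  R: 55 + 0.8×(128−55) = 55 + 58.4 = 113.4 → 113
  G: 113 + 12 = 125 → 125
  B: 112 + 12.8 = 124.8 → 125
rgb(113, 125, 125) = #717D7D.

#717D7D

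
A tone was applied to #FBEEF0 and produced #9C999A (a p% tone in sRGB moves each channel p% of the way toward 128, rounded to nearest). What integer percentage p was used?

#FBEEF0 is rgb(251, 238, 240); #9C999A is rgb(156, 153, 154).
On the R channel (widest range): 156 ≈ 251 + (p/100)(128 − 251), so p ≈ 100×(156 − 251)/(128 − 251) = -9500/-123 = 77.24.
p = 77 reproduces all three channels after rounding.

77%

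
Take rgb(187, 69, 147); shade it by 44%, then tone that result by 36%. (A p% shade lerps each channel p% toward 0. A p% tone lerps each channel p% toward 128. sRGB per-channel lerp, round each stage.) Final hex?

Lerp each channel 44% toward 0:
  R: 187 + 0.44×(0−187) = 187 − 82.28 = 104.72 → 105
  G: 69 − 30.36 = 38.64 → 39
  B: 147 + 0.44×(0−147) = 147 − 64.68 = 82.32 → 82
After the shade: rgb(105, 39, 82) = #692752.
A 36% tone moves each channel 36% toward 128:
  R: 105 + 8.28 = 113.28 → 113
  G: 39 + 32.04 = 71.04 → 71
  B: 82 + 0.36×(128−82) = 82 + 16.56 = 98.56 → 99
rgb(113, 71, 99) = #714763.

#714763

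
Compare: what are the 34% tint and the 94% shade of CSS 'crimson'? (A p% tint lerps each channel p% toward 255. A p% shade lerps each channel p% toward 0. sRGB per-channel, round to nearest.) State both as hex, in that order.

#E8647E, #0D0104

CSS crimson is rgb(220, 20, 60).
34% tint:
  R: 220 + 11.9 = 231.9 → 232
  G: 20 + 79.9 = 99.9 → 100
  B: 60 + 66.3 = 126.3 → 126
  → #E8647E
94% shade:
  R: 220 − 206.8 = 13.2 → 13
  G: 20 − 18.8 = 1.2 → 1
  B: 60 + 0.94×(0−60) = 60 − 56.4 = 3.6 → 4
  → #0D0104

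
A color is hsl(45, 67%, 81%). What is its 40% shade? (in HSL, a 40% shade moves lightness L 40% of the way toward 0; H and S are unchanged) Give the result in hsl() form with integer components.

hsl(45, 67%, 49%)

L moves 40% from 81 toward 0: 81 − 32.4 = 48.6 → 49.
H and S are unchanged.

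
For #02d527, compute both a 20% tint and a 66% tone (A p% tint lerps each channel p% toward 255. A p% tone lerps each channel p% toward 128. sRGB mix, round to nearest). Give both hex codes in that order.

#02d527 is rgb(2, 213, 39).
20% tint:
  R: 2 + 50.6 = 52.6 → 53
  G: 213 + 0.2×(255−213) = 213 + 8.4 = 221.4 → 221
  B: 39 + 43.2 = 82.2 → 82
  → #35dd52
66% tone:
  R: 2 + 83.16 = 85.16 → 85
  G: 213 − 56.1 = 156.9 → 157
  B: 39 + 58.74 = 97.74 → 98
  → #559d62

#35dd52, #559d62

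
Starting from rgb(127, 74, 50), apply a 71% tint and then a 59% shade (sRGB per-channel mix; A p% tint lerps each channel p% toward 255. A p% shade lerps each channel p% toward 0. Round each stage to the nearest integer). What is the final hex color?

#595350

Lerp each channel 71% toward 255:
  R: 127 + 0.71×(255−127) = 127 + 90.88 = 217.88 → 218
  G: 74 + 128.51 = 202.51 → 203
  B: 50 + 145.55 = 195.55 → 196
After the tint: rgb(218, 203, 196) = #dacbc4.
Per channel, c → c + 0.59(0 − c):
  R: 218 − 128.62 = 89.38 → 89
  G: 203 + 0.59×(0−203) = 203 − 119.77 = 83.23 → 83
  B: 196 + 0.59×(0−196) = 196 − 115.64 = 80.36 → 80
rgb(89, 83, 80) = #595350.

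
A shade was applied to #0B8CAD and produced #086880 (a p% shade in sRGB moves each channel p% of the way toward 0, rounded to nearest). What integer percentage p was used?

26%

#0B8CAD is rgb(11, 140, 173); #086880 is rgb(8, 104, 128).
On the B channel (widest range): 128 ≈ 173 + (p/100)(0 − 173), so p ≈ 100×(128 − 173)/(0 − 173) = -4500/-173 = 26.01.
p = 26 reproduces all three channels after rounding.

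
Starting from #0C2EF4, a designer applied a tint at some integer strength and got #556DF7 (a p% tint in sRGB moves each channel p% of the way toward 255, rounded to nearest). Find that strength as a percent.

#0C2EF4 is rgb(12, 46, 244); #556DF7 is rgb(85, 109, 247).
On the R channel (widest range): 85 ≈ 12 + (p/100)(255 − 12), so p ≈ 100×(85 − 12)/(255 − 12) = 7300/243 = 30.04.
p = 30 reproduces all three channels after rounding.

30%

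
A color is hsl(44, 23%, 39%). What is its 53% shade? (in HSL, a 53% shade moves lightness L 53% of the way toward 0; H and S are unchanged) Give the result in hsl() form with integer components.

hsl(44, 23%, 18%)

L moves 53% from 39 toward 0: 39 − 20.67 = 18.33 → 18.
H and S are unchanged.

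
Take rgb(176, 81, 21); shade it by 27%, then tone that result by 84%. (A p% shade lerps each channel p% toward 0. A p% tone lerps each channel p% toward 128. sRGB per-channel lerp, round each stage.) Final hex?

#80756E

Per channel, c → c + 0.27(0 − c):
  R: 176 − 47.52 = 128.48 → 128
  G: 81 − 21.87 = 59.13 → 59
  B: 21 + 0.27×(0−21) = 21 − 5.67 = 15.33 → 15
After the shade: rgb(128, 59, 15) = #803B0F.
An 84% tone moves each channel 84% toward 128:
  R: 128 + 0 = 128 → 128
  G: 59 + 57.96 = 116.96 → 117
  B: 15 + 0.84×(128−15) = 15 + 94.92 = 109.92 → 110
rgb(128, 117, 110) = #80756E.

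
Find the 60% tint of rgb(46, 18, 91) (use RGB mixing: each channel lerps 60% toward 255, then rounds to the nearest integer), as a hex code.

Per channel, c → c + 0.6(255 − c):
  R: 46 + 125.4 = 171.4 → 171
  G: 18 + 142.2 = 160.2 → 160
  B: 91 + 0.6×(255−91) = 91 + 98.4 = 189.4 → 189
rgb(171, 160, 189) = #ABA0BD.

#ABA0BD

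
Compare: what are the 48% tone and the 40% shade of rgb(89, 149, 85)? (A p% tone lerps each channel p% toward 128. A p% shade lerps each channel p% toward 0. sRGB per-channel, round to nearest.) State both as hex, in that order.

48% tone:
  R: 89 + 18.72 = 107.72 → 108
  G: 149 − 10.08 = 138.92 → 139
  B: 85 + 20.64 = 105.64 → 106
  → #6c8b6a
40% shade:
  R: 89 − 35.6 = 53.4 → 53
  G: 149 + 0.4×(0−149) = 149 − 59.6 = 89.4 → 89
  B: 85 − 34 = 51 → 51
  → #355933

#6c8b6a, #355933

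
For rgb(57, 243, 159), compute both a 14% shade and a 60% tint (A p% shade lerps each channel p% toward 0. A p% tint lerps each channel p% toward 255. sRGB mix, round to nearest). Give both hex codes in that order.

14% shade:
  R: 57 + 0.14×(0−57) = 57 − 7.98 = 49.02 → 49
  G: 243 + 0.14×(0−243) = 243 − 34.02 = 208.98 → 209
  B: 159 + 0.14×(0−159) = 159 − 22.26 = 136.74 → 137
  → #31D189
60% tint:
  R: 57 + 118.8 = 175.8 → 176
  G: 243 + 0.6×(255−243) = 243 + 7.2 = 250.2 → 250
  B: 159 + 57.6 = 216.6 → 217
  → #B0FAD9

#31D189, #B0FAD9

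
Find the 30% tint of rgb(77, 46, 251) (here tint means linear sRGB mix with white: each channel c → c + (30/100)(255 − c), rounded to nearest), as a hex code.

Per channel, c → c + 0.3(255 − c):
  R: 77 + 53.4 = 130.4 → 130
  G: 46 + 62.7 = 108.7 → 109
  B: 251 + 1.2 = 252.2 → 252
rgb(130, 109, 252) = #826DFC.

#826DFC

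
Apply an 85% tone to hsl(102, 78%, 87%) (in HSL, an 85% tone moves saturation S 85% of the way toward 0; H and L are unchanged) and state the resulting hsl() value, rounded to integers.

S moves 85% from 78 toward 0: 78 − 66.3 = 11.7 → 12.
H and L are unchanged.

hsl(102, 12%, 87%)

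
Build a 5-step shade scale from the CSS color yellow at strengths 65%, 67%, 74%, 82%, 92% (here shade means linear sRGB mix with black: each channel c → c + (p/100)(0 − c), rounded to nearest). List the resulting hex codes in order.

#595900, #545400, #424200, #2E2E00, #141400

CSS yellow is rgb(255, 255, 0).
65%: (255 − 165.75 = 89.25→89, 255 − 165.75 = 89.25→89, 0→0) → #595900
67%: (255 − 170.85 = 84.15→84, 255 − 170.85 = 84.15→84, 0→0) → #545400
74%: (255 − 188.7 = 66.3→66, 255 − 188.7 = 66.3→66, 0→0) → #424200
82%: (255 − 209.1 = 45.9→46, 255 − 209.1 = 45.9→46, 0→0) → #2E2E00
92%: (255 − 234.6 = 20.4→20, 255 − 234.6 = 20.4→20, 0→0) → #141400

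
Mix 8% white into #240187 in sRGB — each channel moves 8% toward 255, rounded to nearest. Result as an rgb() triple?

#240187 is rgb(36, 1, 135).
Per channel, c → c + 0.08(255 − c):
  R: 36 + 0.08×(255−36) = 36 + 17.52 = 53.52 → 54
  G: 1 + 0.08×(255−1) = 1 + 20.32 = 21.32 → 21
  B: 135 + 9.6 = 144.6 → 145

rgb(54, 21, 145)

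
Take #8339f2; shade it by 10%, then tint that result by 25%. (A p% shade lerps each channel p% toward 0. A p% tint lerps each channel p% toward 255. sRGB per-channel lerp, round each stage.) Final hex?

#9866e3

#8339f2 is rgb(131, 57, 242).
Per channel, c → c + 0.1(0 − c):
  R: 131 − 13.1 = 117.9 → 118
  G: 57 + 0.1×(0−57) = 57 − 5.7 = 51.3 → 51
  B: 242 − 24.2 = 217.8 → 218
After the shade: rgb(118, 51, 218) = #7633da.
Lerp each channel 25% toward 255:
  R: 118 + 0.25×(255−118) = 118 + 34.25 = 152.25 → 152
  G: 51 + 0.25×(255−51) = 51 + 51 = 102 → 102
  B: 218 + 9.25 = 227.25 → 227
rgb(152, 102, 227) = #9866e3.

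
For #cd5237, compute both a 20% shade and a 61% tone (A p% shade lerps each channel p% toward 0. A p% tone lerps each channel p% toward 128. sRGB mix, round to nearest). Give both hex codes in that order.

#cd5237 is rgb(205, 82, 55).
20% shade:
  R: 205 − 41 = 164 → 164
  G: 82 − 16.4 = 65.6 → 66
  B: 55 + 0.2×(0−55) = 55 − 11 = 44 → 44
  → #a4422c
61% tone:
  R: 205 + 0.61×(128−205) = 205 − 46.97 = 158.03 → 158
  G: 82 + 28.06 = 110.06 → 110
  B: 55 + 44.53 = 99.53 → 100
  → #9e6e64

#a4422c, #9e6e64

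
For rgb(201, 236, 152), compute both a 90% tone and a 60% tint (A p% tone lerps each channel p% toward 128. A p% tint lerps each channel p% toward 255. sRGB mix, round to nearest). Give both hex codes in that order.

90% tone:
  R: 201 − 65.7 = 135.3 → 135
  G: 236 + 0.9×(128−236) = 236 − 97.2 = 138.8 → 139
  B: 152 + 0.9×(128−152) = 152 − 21.6 = 130.4 → 130
  → #878b82
60% tint:
  R: 201 + 32.4 = 233.4 → 233
  G: 236 + 11.4 = 247.4 → 247
  B: 152 + 61.8 = 213.8 → 214
  → #e9f7d6

#878b82, #e9f7d6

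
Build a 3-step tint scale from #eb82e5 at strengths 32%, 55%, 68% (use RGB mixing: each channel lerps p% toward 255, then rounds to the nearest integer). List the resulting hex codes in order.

#eb82e5 is rgb(235, 130, 229).
32%: (235 + 6.4 = 241.4→241, 130 + 40 = 170→170, 229 + 8.32 = 237.32→237) → #f1aaed
55%: (235 + 11 = 246→246, 130 + 68.75 = 198.75→199, 229 + 14.3 = 243.3→243) → #f6c7f3
68%: (235 + 13.6 = 248.6→249, 130 + 85 = 215→215, 229 + 17.68 = 246.68→247) → #f9d7f7

#f1aaed, #f6c7f3, #f9d7f7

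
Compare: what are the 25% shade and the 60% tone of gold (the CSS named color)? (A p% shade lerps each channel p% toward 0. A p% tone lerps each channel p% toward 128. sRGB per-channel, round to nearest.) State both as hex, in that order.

#BFA100, #B3A34D

CSS gold is rgb(255, 215, 0).
25% shade:
  R: 255 + 0.25×(0−255) = 255 − 63.75 = 191.25 → 191
  G: 215 − 53.75 = 161.25 → 161
  B: 0 + 0 = 0 → 0
  → #BFA100
60% tone:
  R: 255 + 0.6×(128−255) = 255 − 76.2 = 178.8 → 179
  G: 215 − 52.2 = 162.8 → 163
  B: 0 + 76.8 = 76.8 → 77
  → #B3A34D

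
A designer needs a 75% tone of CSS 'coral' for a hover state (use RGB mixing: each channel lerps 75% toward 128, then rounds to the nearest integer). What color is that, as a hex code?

#A08074

CSS coral is rgb(255, 127, 80).
Per channel, c → c + 0.75(128 − c):
  R: 255 + 0.75×(128−255) = 255 − 95.25 = 159.75 → 160
  G: 127 + 0.75×(128−127) = 127 + 0.75 = 127.75 → 128
  B: 80 + 0.75×(128−80) = 80 + 36 = 116 → 116
rgb(160, 128, 116) = #A08074.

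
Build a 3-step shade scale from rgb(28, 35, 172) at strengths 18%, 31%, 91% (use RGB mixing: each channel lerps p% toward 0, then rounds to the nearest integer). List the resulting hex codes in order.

18%: (28 − 5.04 = 22.96→23, 35 − 6.3 = 28.7→29, 172 − 30.96 = 141.04→141) → #171d8d
31%: (28 − 8.68 = 19.32→19, 35 − 10.85 = 24.15→24, 172 − 53.32 = 118.68→119) → #131877
91%: (28 − 25.48 = 2.52→3, 35 − 31.85 = 3.15→3, 172 − 156.52 = 15.48→15) → #03030f

#171d8d, #131877, #03030f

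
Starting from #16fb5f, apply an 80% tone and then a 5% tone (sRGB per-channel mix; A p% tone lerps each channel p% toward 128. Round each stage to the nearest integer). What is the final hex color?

#16fb5f is rgb(22, 251, 95).
Lerp each channel 80% toward 128:
  R: 22 + 0.8×(128−22) = 22 + 84.8 = 106.8 → 107
  G: 251 + 0.8×(128−251) = 251 − 98.4 = 152.6 → 153
  B: 95 + 0.8×(128−95) = 95 + 26.4 = 121.4 → 121
After the tone: rgb(107, 153, 121) = #6b9979.
Per channel, c → c + 0.05(128 − c):
  R: 107 + 1.05 = 108.05 → 108
  G: 153 + 0.05×(128−153) = 153 − 1.25 = 151.75 → 152
  B: 121 + 0.05×(128−121) = 121 + 0.35 = 121.35 → 121
rgb(108, 152, 121) = #6c9879.

#6c9879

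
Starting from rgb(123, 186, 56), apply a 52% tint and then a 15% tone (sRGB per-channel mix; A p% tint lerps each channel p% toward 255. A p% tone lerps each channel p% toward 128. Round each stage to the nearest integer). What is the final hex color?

A 52% tint moves each channel 52% toward 255:
  R: 123 + 68.64 = 191.64 → 192
  G: 186 + 35.88 = 221.88 → 222
  B: 56 + 0.52×(255−56) = 56 + 103.48 = 159.48 → 159
After the tint: rgb(192, 222, 159) = #C0DE9F.
Lerp each channel 15% toward 128:
  R: 192 − 9.6 = 182.4 → 182
  G: 222 − 14.1 = 207.9 → 208
  B: 159 − 4.65 = 154.35 → 154
rgb(182, 208, 154) = #B6D09A.

#B6D09A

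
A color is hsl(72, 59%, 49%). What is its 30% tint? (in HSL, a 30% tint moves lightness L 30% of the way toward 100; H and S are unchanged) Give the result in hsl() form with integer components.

hsl(72, 59%, 64%)

L moves 30% from 49 toward 100: 49 + 15.3 = 64.3 → 64.
H and S are unchanged.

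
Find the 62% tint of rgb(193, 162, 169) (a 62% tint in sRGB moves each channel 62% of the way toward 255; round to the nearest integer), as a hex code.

Lerp each channel 62% toward 255:
  R: 193 + 0.62×(255−193) = 193 + 38.44 = 231.44 → 231
  G: 162 + 57.66 = 219.66 → 220
  B: 169 + 53.32 = 222.32 → 222
rgb(231, 220, 222) = #E7DCDE.

#E7DCDE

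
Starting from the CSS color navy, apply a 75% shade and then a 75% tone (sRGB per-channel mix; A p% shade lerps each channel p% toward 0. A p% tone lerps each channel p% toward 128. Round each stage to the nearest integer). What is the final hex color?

#606068

CSS navy is rgb(0, 0, 128).
Lerp each channel 75% toward 0:
  R: 0 + 0.75×(0−0) = 0 + 0 = 0 → 0
  G: 0 + 0.75×(0−0) = 0 + 0 = 0 → 0
  B: 128 − 96 = 32 → 32
After the shade: rgb(0, 0, 32) = #000020.
Lerp each channel 75% toward 128:
  R: 0 + 96 = 96 → 96
  G: 0 + 96 = 96 → 96
  B: 32 + 72 = 104 → 104
rgb(96, 96, 104) = #606068.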